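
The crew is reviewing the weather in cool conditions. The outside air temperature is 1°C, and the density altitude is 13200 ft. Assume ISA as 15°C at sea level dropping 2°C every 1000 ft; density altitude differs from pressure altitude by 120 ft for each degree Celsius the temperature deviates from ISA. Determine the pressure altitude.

12000 ft

DA = PA + 120 × (OAT − (15 − 2·PA/1000)) = PA + 120·OAT − 1800 + 0.24·PA = 1.24·PA + 120·OAT − 1800.
So 1.24·PA = 13200 − 120 × 1 + 1800 = 14880.
PA = 14880 / 1.24 = 12000 ft.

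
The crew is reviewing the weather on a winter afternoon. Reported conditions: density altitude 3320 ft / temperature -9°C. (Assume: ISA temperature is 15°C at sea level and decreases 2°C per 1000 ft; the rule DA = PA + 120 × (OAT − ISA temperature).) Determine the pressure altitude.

5000 ft

DA = PA + 120 × (OAT − (15 − 2·PA/1000)) = PA + 120·OAT − 1800 + 0.24·PA = 1.24·PA + 120·OAT − 1800.
So 1.24·PA = 3320 − 120 × (-9) + 1800 = 6200.
PA = 6200 / 1.24 = 5000 ft.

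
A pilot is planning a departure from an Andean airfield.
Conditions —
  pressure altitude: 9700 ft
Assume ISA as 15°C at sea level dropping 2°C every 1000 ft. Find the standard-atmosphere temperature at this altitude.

-4.4°C

ISA temperature = 15 − 2 × (9700/1000) = 15 − 19.4 = -4.4°C.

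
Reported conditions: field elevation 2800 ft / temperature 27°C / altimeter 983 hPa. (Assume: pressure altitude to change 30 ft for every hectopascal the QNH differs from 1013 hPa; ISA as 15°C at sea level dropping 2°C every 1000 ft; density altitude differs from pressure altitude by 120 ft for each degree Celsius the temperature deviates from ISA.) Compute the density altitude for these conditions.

6028 ft

Pressure altitude = 2800 + (1013 − 983) × 30 = 2800 + (+900) = 3700 ft.
ISA temperature at 3700 ft = 15 − 2 × (3700/1000) = 7.6°C.
ISA deviation = 27 − 7.6 = +19.4°C.
Density altitude = 3700 + 120 × (19.4) = 6028 ft.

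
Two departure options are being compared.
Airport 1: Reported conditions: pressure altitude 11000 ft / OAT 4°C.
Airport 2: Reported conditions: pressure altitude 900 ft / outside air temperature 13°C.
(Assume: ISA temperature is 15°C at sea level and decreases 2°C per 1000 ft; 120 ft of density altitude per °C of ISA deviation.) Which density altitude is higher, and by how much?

Airport 1 by 11444 ft

Airport 1: ISA temp = -7°C, deviation +11°C, DA = 11000 + 120 × 11 = 12320 ft.
Airport 2: ISA temp = 13.2°C, deviation -0.2°C, DA = 900 + 120 × (-0.2) = 876 ft.
Airport 1 is higher by 12320 − 876 = 11444 ft.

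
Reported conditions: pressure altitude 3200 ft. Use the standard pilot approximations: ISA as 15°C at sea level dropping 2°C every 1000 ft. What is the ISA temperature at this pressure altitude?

8.6°C

ISA temperature = 15 − 2 × (3200/1000) = 15 − 6.4 = 8.6°C.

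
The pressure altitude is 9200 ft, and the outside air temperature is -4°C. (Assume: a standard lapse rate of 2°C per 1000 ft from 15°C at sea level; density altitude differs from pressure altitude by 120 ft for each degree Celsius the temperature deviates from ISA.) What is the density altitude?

9128 ft

ISA temperature at 9200 ft = 15 − 2 × (9200/1000) = -3.4°C.
ISA deviation = -4 − (-3.4) = -0.6°C.
Density altitude = 9200 + 120 × (-0.6) = 9200 + (-72) = 9128 ft.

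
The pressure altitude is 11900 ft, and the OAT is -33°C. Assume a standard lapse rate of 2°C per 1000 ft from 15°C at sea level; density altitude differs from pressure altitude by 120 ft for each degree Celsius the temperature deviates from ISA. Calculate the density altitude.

ISA temperature at 11900 ft = 15 − 2 × (11900/1000) = -8.8°C.
ISA deviation = -33 − (-8.8) = -24.2°C.
Density altitude = 11900 + 120 × (-24.2) = 11900 + (-2904) = 8996 ft.

8996 ft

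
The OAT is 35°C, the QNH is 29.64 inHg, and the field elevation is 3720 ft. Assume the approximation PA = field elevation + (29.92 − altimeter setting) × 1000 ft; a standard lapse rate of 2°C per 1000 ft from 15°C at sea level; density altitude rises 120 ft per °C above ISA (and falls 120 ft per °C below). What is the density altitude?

7360 ft

Pressure altitude = 3720 + (29.92 − 29.64) × 1000 = 3720 + (+280) = 4000 ft.
ISA temperature at 4000 ft = 15 − 2 × (4000/1000) = 7°C.
ISA deviation = 35 − 7 = +28°C.
Density altitude = 4000 + 120 × (28) = 7360 ft.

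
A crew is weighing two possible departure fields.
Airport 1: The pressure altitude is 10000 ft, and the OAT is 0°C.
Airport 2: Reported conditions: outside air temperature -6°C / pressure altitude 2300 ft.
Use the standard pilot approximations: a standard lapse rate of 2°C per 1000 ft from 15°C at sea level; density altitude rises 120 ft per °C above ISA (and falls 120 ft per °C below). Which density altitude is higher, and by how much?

Airport 1: ISA temp = -5°C, deviation +5°C, DA = 10000 + 120 × 5 = 10600 ft.
Airport 2: ISA temp = 10.4°C, deviation -16.4°C, DA = 2300 + 120 × (-16.4) = 332 ft.
Airport 1 is higher by 10600 − 332 = 10268 ft.

Airport 1 by 10268 ft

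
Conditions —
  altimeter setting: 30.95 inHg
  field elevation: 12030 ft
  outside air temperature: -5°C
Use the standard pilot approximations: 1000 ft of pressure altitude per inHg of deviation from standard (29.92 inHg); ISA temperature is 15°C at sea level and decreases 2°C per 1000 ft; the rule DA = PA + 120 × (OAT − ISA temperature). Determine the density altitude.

11240 ft

Pressure altitude = 12030 + (29.92 − 30.95) × 1000 = 12030 + (-1030) = 11000 ft.
ISA temperature at 11000 ft = 15 − 2 × (11000/1000) = -7°C.
ISA deviation = -5 − (-7) = +2°C.
Density altitude = 11000 + 120 × (2) = 11240 ft.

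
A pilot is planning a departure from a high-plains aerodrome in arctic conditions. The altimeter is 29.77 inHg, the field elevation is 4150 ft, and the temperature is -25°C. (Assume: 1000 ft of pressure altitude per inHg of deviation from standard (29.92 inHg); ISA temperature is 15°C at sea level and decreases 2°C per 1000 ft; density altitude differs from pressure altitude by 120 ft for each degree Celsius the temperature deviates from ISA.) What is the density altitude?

Pressure altitude = 4150 + (29.92 − 29.77) × 1000 = 4150 + (+150) = 4300 ft.
ISA temperature at 4300 ft = 15 − 2 × (4300/1000) = 6.4°C.
ISA deviation = -25 − 6.4 = -31.4°C.
Density altitude = 4300 + 120 × (-31.4) = 532 ft.

532 ft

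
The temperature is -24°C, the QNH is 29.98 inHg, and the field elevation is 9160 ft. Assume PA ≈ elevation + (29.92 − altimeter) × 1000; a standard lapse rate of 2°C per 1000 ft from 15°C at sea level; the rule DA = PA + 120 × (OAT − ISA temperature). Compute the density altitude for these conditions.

6604 ft

Pressure altitude = 9160 + (29.92 − 29.98) × 1000 = 9160 + (-60) = 9100 ft.
ISA temperature at 9100 ft = 15 − 2 × (9100/1000) = -3.2°C.
ISA deviation = -24 − (-3.2) = -20.8°C.
Density altitude = 9100 + 120 × (-20.8) = 6604 ft.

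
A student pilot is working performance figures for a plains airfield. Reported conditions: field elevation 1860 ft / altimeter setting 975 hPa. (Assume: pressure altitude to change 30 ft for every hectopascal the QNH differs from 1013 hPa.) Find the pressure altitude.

Pressure correction = (1013 − 975) × 30 = +1140 ft.
Pressure altitude = 1860 + (+1140) = 3000 ft.

3000 ft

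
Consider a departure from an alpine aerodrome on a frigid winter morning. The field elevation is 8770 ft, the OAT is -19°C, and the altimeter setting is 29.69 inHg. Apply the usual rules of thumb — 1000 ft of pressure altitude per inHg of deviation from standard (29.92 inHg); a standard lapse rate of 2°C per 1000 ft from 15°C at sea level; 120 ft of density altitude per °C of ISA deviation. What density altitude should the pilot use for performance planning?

7080 ft

Pressure altitude = 8770 + (29.92 − 29.69) × 1000 = 8770 + (+230) = 9000 ft.
ISA temperature at 9000 ft = 15 − 2 × (9000/1000) = -3°C.
ISA deviation = -19 − (-3) = -16°C.
Density altitude = 9000 + 120 × (-16) = 7080 ft.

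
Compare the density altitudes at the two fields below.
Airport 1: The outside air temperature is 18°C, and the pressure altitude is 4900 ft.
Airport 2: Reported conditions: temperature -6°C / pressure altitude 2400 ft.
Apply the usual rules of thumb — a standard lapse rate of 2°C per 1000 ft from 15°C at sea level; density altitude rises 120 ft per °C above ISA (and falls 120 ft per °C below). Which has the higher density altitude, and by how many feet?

Airport 1: ISA temp = 5.2°C, deviation +12.8°C, DA = 4900 + 120 × 12.8 = 6436 ft.
Airport 2: ISA temp = 10.2°C, deviation -16.2°C, DA = 2400 + 120 × (-16.2) = 456 ft.
Airport 1 is higher by 6436 − 456 = 5980 ft.

Airport 1 by 5980 ft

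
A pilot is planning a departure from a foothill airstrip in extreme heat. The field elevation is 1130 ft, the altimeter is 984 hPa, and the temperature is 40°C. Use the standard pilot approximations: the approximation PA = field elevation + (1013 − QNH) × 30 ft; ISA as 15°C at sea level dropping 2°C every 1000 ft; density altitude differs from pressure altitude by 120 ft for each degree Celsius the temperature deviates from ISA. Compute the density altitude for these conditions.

Pressure altitude = 1130 + (1013 − 984) × 30 = 1130 + (+870) = 2000 ft.
ISA temperature at 2000 ft = 15 − 2 × (2000/1000) = 11°C.
ISA deviation = 40 − 11 = +29°C.
Density altitude = 2000 + 120 × (29) = 5480 ft.

5480 ft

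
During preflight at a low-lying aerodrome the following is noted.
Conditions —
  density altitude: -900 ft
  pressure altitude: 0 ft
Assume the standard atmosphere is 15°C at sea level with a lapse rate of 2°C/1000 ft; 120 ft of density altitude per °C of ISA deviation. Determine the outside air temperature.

Density altitude − pressure altitude = -900 − 0 = -900 ft.
At 120 ft/°C that is an ISA deviation of -900/120 = -7.5°C.
ISA temperature at 0 ft = 15 − 2 × (0/1000) = 15°C.
OAT = ISA + deviation = 15 + (-7.5) = 7.5°C.

7.5°C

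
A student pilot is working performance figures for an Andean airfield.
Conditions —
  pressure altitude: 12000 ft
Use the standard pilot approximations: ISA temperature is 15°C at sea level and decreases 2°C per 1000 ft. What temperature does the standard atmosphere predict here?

-9°C

ISA temperature = 15 − 2 × (12000/1000) = 15 − 24 = -9°C.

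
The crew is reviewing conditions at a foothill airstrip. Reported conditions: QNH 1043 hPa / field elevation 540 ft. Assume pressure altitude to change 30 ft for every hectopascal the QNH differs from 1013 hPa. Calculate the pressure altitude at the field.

Pressure correction = (1013 − 1043) × 30 = -900 ft.
Pressure altitude = 540 + (-900) = -360 ft.

-360 ft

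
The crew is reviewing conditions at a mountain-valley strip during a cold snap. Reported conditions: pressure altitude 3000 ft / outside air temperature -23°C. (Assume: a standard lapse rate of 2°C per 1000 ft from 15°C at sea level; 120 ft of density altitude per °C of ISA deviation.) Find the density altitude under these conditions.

-840 ft

ISA temperature at 3000 ft = 15 − 2 × (3000/1000) = 9°C.
ISA deviation = -23 − 9 = -32°C.
Density altitude = 3000 + 120 × (-32) = 3000 + (-3840) = -840 ft.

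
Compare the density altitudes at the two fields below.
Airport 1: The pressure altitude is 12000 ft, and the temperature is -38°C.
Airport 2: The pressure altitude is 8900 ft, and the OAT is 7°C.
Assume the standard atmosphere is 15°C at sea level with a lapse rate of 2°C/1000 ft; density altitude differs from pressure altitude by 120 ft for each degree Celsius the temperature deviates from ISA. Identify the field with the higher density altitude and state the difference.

Airport 2 by 1556 ft

Airport 1: ISA temp = -9°C, deviation -29°C, DA = 12000 + 120 × (-29) = 8520 ft.
Airport 2: ISA temp = -2.8°C, deviation +9.8°C, DA = 8900 + 120 × 9.8 = 10076 ft.
Airport 2 is higher by 10076 − 8520 = 1556 ft.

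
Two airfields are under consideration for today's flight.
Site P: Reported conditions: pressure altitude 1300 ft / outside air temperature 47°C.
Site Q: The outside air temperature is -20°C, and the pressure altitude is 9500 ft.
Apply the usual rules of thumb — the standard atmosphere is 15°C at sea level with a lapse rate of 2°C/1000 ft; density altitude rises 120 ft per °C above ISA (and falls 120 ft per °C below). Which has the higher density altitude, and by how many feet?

Site P: ISA temp = 12.4°C, deviation +34.6°C, DA = 1300 + 120 × 34.6 = 5452 ft.
Site Q: ISA temp = -4°C, deviation -16°C, DA = 9500 + 120 × (-16) = 7580 ft.
Site Q is higher by 7580 − 5452 = 2128 ft.

Site Q by 2128 ft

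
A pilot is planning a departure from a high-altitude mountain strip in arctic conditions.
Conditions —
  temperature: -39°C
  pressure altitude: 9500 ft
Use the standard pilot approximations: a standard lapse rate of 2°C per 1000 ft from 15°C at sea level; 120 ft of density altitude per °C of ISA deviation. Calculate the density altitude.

ISA temperature at 9500 ft = 15 − 2 × (9500/1000) = -4°C.
ISA deviation = -39 − (-4) = -35°C.
Density altitude = 9500 + 120 × (-35) = 9500 + (-4200) = 5300 ft.

5300 ft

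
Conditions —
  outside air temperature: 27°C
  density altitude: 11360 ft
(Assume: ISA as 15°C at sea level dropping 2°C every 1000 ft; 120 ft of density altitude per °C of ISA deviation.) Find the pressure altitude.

DA = PA + 120 × (OAT − (15 − 2·PA/1000)) = PA + 120·OAT − 1800 + 0.24·PA = 1.24·PA + 120·OAT − 1800.
So 1.24·PA = 11360 − 120 × 27 + 1800 = 9920.
PA = 9920 / 1.24 = 8000 ft.

8000 ft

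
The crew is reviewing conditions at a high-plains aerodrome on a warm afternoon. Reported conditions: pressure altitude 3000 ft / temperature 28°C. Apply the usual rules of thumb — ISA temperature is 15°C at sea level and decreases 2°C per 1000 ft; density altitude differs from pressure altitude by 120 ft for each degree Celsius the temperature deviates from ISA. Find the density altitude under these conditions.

5280 ft

ISA temperature at 3000 ft = 15 − 2 × (3000/1000) = 9°C.
ISA deviation = 28 − 9 = +19°C.
Density altitude = 3000 + 120 × (19) = 3000 + (+2280) = 5280 ft.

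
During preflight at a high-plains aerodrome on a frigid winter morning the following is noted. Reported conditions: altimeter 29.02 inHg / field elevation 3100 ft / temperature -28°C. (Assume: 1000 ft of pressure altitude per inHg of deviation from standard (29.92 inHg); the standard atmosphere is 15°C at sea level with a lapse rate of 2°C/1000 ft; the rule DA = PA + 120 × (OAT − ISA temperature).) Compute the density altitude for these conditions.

Pressure altitude = 3100 + (29.92 − 29.02) × 1000 = 3100 + (+900) = 4000 ft.
ISA temperature at 4000 ft = 15 − 2 × (4000/1000) = 7°C.
ISA deviation = -28 − 7 = -35°C.
Density altitude = 4000 + 120 × (-35) = -200 ft.

-200 ft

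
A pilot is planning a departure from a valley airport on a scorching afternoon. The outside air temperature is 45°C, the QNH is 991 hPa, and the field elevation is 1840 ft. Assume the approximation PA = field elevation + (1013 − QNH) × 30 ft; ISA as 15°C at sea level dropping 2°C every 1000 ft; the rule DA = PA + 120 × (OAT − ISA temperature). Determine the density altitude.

Pressure altitude = 1840 + (1013 − 991) × 30 = 1840 + (+660) = 2500 ft.
ISA temperature at 2500 ft = 15 − 2 × (2500/1000) = 10°C.
ISA deviation = 45 − 10 = +35°C.
Density altitude = 2500 + 120 × (35) = 6700 ft.

6700 ft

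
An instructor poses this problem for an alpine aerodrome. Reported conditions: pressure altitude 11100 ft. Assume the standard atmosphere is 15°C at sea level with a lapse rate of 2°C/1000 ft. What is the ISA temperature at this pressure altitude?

ISA temperature = 15 − 2 × (11100/1000) = 15 − 22.2 = -7.2°C.

-7.2°C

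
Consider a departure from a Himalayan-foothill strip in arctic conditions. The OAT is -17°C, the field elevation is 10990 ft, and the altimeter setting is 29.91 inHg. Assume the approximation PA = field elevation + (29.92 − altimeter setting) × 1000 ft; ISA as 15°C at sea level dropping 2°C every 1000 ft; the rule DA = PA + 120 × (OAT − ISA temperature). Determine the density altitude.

9800 ft

Pressure altitude = 10990 + (29.92 − 29.91) × 1000 = 10990 + (+10) = 11000 ft.
ISA temperature at 11000 ft = 15 − 2 × (11000/1000) = -7°C.
ISA deviation = -17 − (-7) = -10°C.
Density altitude = 11000 + 120 × (-10) = 9800 ft.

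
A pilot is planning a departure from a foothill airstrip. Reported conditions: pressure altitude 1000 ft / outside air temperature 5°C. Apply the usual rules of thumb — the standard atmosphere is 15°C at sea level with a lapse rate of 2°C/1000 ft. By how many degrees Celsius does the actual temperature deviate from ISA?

ISA temperature at 1000 ft = 15 − 2 × (1000/1000) = 13°C.
Deviation = OAT − ISA = 5 − 13 = -8°C.

ISA-8°C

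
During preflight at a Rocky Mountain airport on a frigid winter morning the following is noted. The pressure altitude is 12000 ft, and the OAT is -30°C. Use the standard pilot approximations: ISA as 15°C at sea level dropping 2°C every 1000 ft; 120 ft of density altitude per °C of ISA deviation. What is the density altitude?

ISA temperature at 12000 ft = 15 − 2 × (12000/1000) = -9°C.
ISA deviation = -30 − (-9) = -21°C.
Density altitude = 12000 + 120 × (-21) = 12000 + (-2520) = 9480 ft.

9480 ft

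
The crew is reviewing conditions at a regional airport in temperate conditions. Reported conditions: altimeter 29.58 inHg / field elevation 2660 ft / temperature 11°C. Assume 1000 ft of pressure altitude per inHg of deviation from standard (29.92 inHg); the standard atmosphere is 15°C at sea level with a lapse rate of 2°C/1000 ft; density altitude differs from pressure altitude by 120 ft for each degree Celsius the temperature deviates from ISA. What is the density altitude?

Pressure altitude = 2660 + (29.92 − 29.58) × 1000 = 2660 + (+340) = 3000 ft.
ISA temperature at 3000 ft = 15 − 2 × (3000/1000) = 9°C.
ISA deviation = 11 − 9 = +2°C.
Density altitude = 3000 + 120 × (2) = 3240 ft.

3240 ft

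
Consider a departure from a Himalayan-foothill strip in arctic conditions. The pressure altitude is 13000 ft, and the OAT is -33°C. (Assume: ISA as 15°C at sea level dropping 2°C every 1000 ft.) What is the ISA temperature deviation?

ISA-22°C

ISA temperature at 13000 ft = 15 − 2 × (13000/1000) = -11°C.
Deviation = OAT − ISA = -33 − (-11) = -22°C.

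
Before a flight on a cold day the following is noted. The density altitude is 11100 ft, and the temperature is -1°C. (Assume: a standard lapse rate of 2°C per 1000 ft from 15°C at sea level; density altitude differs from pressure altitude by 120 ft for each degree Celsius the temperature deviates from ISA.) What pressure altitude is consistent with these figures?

10500 ft

DA = PA + 120 × (OAT − (15 − 2·PA/1000)) = PA + 120·OAT − 1800 + 0.24·PA = 1.24·PA + 120·OAT − 1800.
So 1.24·PA = 11100 − 120 × (-1) + 1800 = 13020.
PA = 13020 / 1.24 = 10500 ft.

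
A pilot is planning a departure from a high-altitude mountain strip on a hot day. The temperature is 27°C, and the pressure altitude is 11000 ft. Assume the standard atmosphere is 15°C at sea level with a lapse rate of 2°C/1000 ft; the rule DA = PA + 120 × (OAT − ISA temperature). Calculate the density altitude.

15080 ft

ISA temperature at 11000 ft = 15 − 2 × (11000/1000) = -7°C.
ISA deviation = 27 − (-7) = +34°C.
Density altitude = 11000 + 120 × (34) = 11000 + (+4080) = 15080 ft.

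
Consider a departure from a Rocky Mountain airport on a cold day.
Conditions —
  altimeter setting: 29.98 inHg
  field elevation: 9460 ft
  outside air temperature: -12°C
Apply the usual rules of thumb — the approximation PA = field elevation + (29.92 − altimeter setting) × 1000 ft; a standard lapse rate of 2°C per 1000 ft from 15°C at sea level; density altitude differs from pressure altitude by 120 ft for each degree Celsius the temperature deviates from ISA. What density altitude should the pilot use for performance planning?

8416 ft

Pressure altitude = 9460 + (29.92 − 29.98) × 1000 = 9460 + (-60) = 9400 ft.
ISA temperature at 9400 ft = 15 − 2 × (9400/1000) = -3.8°C.
ISA deviation = -12 − (-3.8) = -8.2°C.
Density altitude = 9400 + 120 × (-8.2) = 8416 ft.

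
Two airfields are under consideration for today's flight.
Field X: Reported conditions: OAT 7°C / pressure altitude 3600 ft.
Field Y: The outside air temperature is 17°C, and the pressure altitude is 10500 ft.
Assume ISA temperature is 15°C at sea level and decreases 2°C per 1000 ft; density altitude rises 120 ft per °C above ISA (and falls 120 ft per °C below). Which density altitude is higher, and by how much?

Field Y by 9756 ft

Field X: ISA temp = 7.8°C, deviation -0.8°C, DA = 3600 + 120 × (-0.8) = 3504 ft.
Field Y: ISA temp = -6°C, deviation +23°C, DA = 10500 + 120 × 23 = 13260 ft.
Field Y is higher by 13260 − 3504 = 9756 ft.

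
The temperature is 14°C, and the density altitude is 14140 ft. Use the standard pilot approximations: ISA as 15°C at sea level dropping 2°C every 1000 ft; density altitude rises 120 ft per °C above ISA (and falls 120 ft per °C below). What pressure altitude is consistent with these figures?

11500 ft

DA = PA + 120 × (OAT − (15 − 2·PA/1000)) = PA + 120·OAT − 1800 + 0.24·PA = 1.24·PA + 120·OAT − 1800.
So 1.24·PA = 14140 − 120 × 14 + 1800 = 14260.
PA = 14260 / 1.24 = 11500 ft.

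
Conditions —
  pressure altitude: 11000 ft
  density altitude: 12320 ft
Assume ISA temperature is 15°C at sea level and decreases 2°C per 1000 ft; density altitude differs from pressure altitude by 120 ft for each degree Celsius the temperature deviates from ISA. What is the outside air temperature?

4°C

Density altitude − pressure altitude = 12320 − 11000 = +1320 ft.
At 120 ft/°C that is an ISA deviation of 1320/120 = +11°C.
ISA temperature at 11000 ft = 15 − 2 × (11000/1000) = -7°C.
OAT = ISA + deviation = -7 + (+11) = 4°C.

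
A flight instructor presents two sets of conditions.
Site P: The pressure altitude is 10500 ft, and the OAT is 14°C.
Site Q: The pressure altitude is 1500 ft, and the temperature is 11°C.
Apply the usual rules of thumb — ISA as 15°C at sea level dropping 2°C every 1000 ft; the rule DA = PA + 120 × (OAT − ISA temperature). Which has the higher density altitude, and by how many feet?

Site P: ISA temp = -6°C, deviation +20°C, DA = 10500 + 120 × 20 = 12900 ft.
Site Q: ISA temp = 12°C, deviation -1°C, DA = 1500 + 120 × (-1) = 1380 ft.
Site P is higher by 12900 − 1380 = 11520 ft.

Site P by 11520 ft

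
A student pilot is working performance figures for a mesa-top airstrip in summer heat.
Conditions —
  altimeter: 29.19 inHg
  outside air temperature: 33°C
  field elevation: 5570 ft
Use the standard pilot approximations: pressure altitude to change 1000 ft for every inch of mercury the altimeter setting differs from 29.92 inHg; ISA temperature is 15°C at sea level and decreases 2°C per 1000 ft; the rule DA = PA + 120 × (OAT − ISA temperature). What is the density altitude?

Pressure altitude = 5570 + (29.92 − 29.19) × 1000 = 5570 + (+730) = 6300 ft.
ISA temperature at 6300 ft = 15 − 2 × (6300/1000) = 2.4°C.
ISA deviation = 33 − 2.4 = +30.6°C.
Density altitude = 6300 + 120 × (30.6) = 9972 ft.

9972 ft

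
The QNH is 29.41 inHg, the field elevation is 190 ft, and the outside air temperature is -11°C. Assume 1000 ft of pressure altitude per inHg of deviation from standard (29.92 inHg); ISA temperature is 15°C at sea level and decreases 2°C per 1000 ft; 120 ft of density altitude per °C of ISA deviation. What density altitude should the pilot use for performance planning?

Pressure altitude = 190 + (29.92 − 29.41) × 1000 = 190 + (+510) = 700 ft.
ISA temperature at 700 ft = 15 − 2 × (700/1000) = 13.6°C.
ISA deviation = -11 − 13.6 = -24.6°C.
Density altitude = 700 + 120 × (-24.6) = -2252 ft.

-2252 ft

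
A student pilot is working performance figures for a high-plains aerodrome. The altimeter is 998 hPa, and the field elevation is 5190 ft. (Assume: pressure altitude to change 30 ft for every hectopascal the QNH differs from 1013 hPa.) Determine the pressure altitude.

Pressure correction = (1013 − 998) × 30 = +450 ft.
Pressure altitude = 5190 + (+450) = 5640 ft.

5640 ft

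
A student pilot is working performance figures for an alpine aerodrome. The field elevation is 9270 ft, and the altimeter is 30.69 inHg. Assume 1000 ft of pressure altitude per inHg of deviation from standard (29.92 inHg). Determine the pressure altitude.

Pressure correction = (29.92 − 30.69) × 1000 = -770 ft.
Pressure altitude = 9270 + (-770) = 8500 ft.

8500 ft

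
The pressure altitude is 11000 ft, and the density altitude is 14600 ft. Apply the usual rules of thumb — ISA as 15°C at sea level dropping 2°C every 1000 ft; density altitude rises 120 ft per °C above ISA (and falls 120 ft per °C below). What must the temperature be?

Density altitude − pressure altitude = 14600 − 11000 = +3600 ft.
At 120 ft/°C that is an ISA deviation of 3600/120 = +30°C.
ISA temperature at 11000 ft = 15 − 2 × (11000/1000) = -7°C.
OAT = ISA + deviation = -7 + (+30) = 23°C.

23°C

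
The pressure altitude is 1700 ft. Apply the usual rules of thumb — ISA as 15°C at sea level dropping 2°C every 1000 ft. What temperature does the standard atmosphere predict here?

11.6°C

ISA temperature = 15 − 2 × (1700/1000) = 15 − 3.4 = 11.6°C.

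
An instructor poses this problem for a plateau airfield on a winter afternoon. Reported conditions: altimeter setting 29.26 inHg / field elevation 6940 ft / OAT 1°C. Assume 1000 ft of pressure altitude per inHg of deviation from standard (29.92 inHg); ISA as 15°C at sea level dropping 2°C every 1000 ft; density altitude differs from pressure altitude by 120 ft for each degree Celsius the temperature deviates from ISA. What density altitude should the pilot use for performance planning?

7744 ft

Pressure altitude = 6940 + (29.92 − 29.26) × 1000 = 6940 + (+660) = 7600 ft.
ISA temperature at 7600 ft = 15 − 2 × (7600/1000) = -0.2°C.
ISA deviation = 1 − (-0.2) = +1.2°C.
Density altitude = 7600 + 120 × (1.2) = 7744 ft.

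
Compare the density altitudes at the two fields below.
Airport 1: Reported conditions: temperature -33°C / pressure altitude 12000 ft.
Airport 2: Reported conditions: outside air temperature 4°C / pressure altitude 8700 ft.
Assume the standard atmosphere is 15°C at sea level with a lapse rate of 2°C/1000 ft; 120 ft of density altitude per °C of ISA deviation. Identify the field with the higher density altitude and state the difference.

Airport 2 by 348 ft

Airport 1: ISA temp = -9°C, deviation -24°C, DA = 12000 + 120 × (-24) = 9120 ft.
Airport 2: ISA temp = -2.4°C, deviation +6.4°C, DA = 8700 + 120 × 6.4 = 9468 ft.
Airport 2 is higher by 9468 − 9120 = 348 ft.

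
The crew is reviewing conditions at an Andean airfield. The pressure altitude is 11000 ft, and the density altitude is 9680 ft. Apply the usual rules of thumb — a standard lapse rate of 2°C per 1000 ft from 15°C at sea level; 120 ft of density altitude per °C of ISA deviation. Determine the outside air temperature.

Density altitude − pressure altitude = 9680 − 11000 = -1320 ft.
At 120 ft/°C that is an ISA deviation of -1320/120 = -11°C.
ISA temperature at 11000 ft = 15 − 2 × (11000/1000) = -7°C.
OAT = ISA + deviation = -7 + (-11) = -18°C.

-18°C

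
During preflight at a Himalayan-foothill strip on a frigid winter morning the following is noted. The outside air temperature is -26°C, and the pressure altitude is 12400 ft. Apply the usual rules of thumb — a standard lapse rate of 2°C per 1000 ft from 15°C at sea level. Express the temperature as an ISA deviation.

ISA-16.2°C

ISA temperature at 12400 ft = 15 − 2 × (12400/1000) = -9.8°C.
Deviation = OAT − ISA = -26 − (-9.8) = -16.2°C.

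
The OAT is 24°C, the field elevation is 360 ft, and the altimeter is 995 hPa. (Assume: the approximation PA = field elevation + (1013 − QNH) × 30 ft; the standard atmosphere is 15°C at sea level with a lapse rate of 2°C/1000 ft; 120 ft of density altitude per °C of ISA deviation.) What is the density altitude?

Pressure altitude = 360 + (1013 − 995) × 30 = 360 + (+540) = 900 ft.
ISA temperature at 900 ft = 15 − 2 × (900/1000) = 13.2°C.
ISA deviation = 24 − 13.2 = +10.8°C.
Density altitude = 900 + 120 × (10.8) = 2196 ft.

2196 ft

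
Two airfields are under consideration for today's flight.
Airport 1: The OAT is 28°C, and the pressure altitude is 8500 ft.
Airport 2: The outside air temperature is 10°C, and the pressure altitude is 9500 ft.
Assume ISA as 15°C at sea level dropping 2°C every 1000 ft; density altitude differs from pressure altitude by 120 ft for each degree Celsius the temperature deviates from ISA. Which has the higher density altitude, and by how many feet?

Airport 1 by 920 ft

Airport 1: ISA temp = -2°C, deviation +30°C, DA = 8500 + 120 × 30 = 12100 ft.
Airport 2: ISA temp = -4°C, deviation +14°C, DA = 9500 + 120 × 14 = 11180 ft.
Airport 1 is higher by 12100 − 11180 = 920 ft.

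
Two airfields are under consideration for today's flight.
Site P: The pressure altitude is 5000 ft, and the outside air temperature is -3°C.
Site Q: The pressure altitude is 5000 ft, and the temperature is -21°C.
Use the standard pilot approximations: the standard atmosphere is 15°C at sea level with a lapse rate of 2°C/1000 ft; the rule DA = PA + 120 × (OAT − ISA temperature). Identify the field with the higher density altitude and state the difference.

Site P: ISA temp = 5°C, deviation -8°C, DA = 5000 + 120 × (-8) = 4040 ft.
Site Q: ISA temp = 5°C, deviation -26°C, DA = 5000 + 120 × (-26) = 1880 ft.
Site P is higher by 4040 − 1880 = 2160 ft.

Site P by 2160 ft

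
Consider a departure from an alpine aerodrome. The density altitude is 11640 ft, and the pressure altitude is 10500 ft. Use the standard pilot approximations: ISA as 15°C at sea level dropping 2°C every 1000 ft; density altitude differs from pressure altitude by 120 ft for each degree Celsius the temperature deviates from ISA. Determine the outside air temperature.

3.5°C

Density altitude − pressure altitude = 11640 − 10500 = +1140 ft.
At 120 ft/°C that is an ISA deviation of 1140/120 = +9.5°C.
ISA temperature at 10500 ft = 15 − 2 × (10500/1000) = -6°C.
OAT = ISA + deviation = -6 + (+9.5) = 3.5°C.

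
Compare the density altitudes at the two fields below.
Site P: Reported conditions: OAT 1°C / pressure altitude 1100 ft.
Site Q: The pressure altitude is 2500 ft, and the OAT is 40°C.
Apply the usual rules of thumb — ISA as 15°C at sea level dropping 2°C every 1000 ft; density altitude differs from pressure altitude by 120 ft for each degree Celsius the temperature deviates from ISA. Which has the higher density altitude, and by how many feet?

Site P: ISA temp = 12.8°C, deviation -11.8°C, DA = 1100 + 120 × (-11.8) = -316 ft.
Site Q: ISA temp = 10°C, deviation +30°C, DA = 2500 + 120 × 30 = 6100 ft.
Site Q is higher by 6100 − (-316) = 6416 ft.

Site Q by 6416 ft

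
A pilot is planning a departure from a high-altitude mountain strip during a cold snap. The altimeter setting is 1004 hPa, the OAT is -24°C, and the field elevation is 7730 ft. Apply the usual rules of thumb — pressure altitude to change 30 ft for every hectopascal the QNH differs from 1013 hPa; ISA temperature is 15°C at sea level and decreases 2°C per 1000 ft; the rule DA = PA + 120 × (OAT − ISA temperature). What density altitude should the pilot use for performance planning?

Pressure altitude = 7730 + (1013 − 1004) × 30 = 7730 + (+270) = 8000 ft.
ISA temperature at 8000 ft = 15 − 2 × (8000/1000) = -1°C.
ISA deviation = -24 − (-1) = -23°C.
Density altitude = 8000 + 120 × (-23) = 5240 ft.

5240 ft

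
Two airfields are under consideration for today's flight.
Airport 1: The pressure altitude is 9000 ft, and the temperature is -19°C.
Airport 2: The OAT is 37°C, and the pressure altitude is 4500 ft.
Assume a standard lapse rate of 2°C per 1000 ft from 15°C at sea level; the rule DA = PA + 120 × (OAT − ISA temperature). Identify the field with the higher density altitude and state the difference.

Airport 2 by 1140 ft

Airport 1: ISA temp = -3°C, deviation -16°C, DA = 9000 + 120 × (-16) = 7080 ft.
Airport 2: ISA temp = 6°C, deviation +31°C, DA = 4500 + 120 × 31 = 8220 ft.
Airport 2 is higher by 8220 − 7080 = 1140 ft.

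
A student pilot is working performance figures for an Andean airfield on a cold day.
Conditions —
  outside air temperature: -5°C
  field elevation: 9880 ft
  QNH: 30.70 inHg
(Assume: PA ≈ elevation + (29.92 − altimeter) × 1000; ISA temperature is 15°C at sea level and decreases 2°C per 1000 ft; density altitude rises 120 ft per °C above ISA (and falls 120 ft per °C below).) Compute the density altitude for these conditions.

Pressure altitude = 9880 + (29.92 − 30.70) × 1000 = 9880 + (-780) = 9100 ft.
ISA temperature at 9100 ft = 15 − 2 × (9100/1000) = -3.2°C.
ISA deviation = -5 − (-3.2) = -1.8°C.
Density altitude = 9100 + 120 × (-1.8) = 8884 ft.

8884 ft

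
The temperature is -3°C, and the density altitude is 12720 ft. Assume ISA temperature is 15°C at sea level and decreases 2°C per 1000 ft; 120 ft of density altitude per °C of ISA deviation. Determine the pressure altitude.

DA = PA + 120 × (OAT − (15 − 2·PA/1000)) = PA + 120·OAT − 1800 + 0.24·PA = 1.24·PA + 120·OAT − 1800.
So 1.24·PA = 12720 − 120 × (-3) + 1800 = 14880.
PA = 14880 / 1.24 = 12000 ft.

12000 ft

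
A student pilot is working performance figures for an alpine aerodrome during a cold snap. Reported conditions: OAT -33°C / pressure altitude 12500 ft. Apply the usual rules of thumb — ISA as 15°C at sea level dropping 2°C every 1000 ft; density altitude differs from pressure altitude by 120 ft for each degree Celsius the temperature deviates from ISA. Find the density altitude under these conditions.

ISA temperature at 12500 ft = 15 − 2 × (12500/1000) = -10°C.
ISA deviation = -33 − (-10) = -23°C.
Density altitude = 12500 + 120 × (-23) = 12500 + (-2760) = 9740 ft.

9740 ft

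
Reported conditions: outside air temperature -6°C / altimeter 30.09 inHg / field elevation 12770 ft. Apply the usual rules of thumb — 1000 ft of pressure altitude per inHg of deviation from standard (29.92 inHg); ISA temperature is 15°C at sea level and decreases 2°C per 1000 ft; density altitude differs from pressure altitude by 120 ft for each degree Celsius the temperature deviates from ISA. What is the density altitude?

13104 ft

Pressure altitude = 12770 + (29.92 − 30.09) × 1000 = 12770 + (-170) = 12600 ft.
ISA temperature at 12600 ft = 15 − 2 × (12600/1000) = -10.2°C.
ISA deviation = -6 − (-10.2) = +4.2°C.
Density altitude = 12600 + 120 × (4.2) = 13104 ft.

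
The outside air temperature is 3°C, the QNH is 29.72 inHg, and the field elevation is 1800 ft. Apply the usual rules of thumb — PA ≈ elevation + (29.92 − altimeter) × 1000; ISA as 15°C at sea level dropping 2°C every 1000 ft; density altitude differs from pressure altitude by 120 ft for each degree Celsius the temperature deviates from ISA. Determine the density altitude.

1040 ft

Pressure altitude = 1800 + (29.92 − 29.72) × 1000 = 1800 + (+200) = 2000 ft.
ISA temperature at 2000 ft = 15 − 2 × (2000/1000) = 11°C.
ISA deviation = 3 − 11 = -8°C.
Density altitude = 2000 + 120 × (-8) = 1040 ft.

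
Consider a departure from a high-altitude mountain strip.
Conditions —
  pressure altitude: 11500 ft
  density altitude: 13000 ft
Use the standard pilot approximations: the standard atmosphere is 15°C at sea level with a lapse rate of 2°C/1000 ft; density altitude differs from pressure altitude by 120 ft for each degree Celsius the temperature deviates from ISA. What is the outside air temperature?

4.5°C

Density altitude − pressure altitude = 13000 − 11500 = +1500 ft.
At 120 ft/°C that is an ISA deviation of 1500/120 = +12.5°C.
ISA temperature at 11500 ft = 15 − 2 × (11500/1000) = -8°C.
OAT = ISA + deviation = -8 + (+12.5) = 4.5°C.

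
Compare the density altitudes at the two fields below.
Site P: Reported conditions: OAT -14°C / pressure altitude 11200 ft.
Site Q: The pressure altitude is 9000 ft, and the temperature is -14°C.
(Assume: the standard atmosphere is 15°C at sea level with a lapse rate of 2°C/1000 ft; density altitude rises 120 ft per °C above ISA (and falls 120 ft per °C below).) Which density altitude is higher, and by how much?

Site P by 2728 ft

Site P: ISA temp = -7.4°C, deviation -6.6°C, DA = 11200 + 120 × (-6.6) = 10408 ft.
Site Q: ISA temp = -3°C, deviation -11°C, DA = 9000 + 120 × (-11) = 7680 ft.
Site P is higher by 10408 − 7680 = 2728 ft.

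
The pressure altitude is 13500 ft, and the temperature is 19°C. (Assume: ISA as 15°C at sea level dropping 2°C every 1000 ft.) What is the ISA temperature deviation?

ISA temperature at 13500 ft = 15 − 2 × (13500/1000) = -12°C.
Deviation = OAT − ISA = 19 − (-12) = +31°C.

ISA+31°C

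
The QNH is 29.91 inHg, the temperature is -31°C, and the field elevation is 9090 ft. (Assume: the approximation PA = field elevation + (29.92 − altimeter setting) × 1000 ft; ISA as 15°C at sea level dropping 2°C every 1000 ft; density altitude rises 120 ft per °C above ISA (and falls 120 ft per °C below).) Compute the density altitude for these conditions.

Pressure altitude = 9090 + (29.92 − 29.91) × 1000 = 9090 + (+10) = 9100 ft.
ISA temperature at 9100 ft = 15 − 2 × (9100/1000) = -3.2°C.
ISA deviation = -31 − (-3.2) = -27.8°C.
Density altitude = 9100 + 120 × (-27.8) = 5764 ft.

5764 ft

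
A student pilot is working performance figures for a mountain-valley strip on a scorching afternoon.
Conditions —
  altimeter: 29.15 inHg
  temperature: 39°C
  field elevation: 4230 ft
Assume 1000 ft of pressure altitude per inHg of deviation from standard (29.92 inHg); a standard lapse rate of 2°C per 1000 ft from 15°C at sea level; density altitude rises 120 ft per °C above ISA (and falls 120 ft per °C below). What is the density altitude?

9080 ft

Pressure altitude = 4230 + (29.92 − 29.15) × 1000 = 4230 + (+770) = 5000 ft.
ISA temperature at 5000 ft = 15 − 2 × (5000/1000) = 5°C.
ISA deviation = 39 − 5 = +34°C.
Density altitude = 5000 + 120 × (34) = 9080 ft.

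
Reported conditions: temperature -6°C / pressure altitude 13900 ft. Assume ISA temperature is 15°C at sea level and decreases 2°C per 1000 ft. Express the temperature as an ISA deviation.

ISA+6.8°C

ISA temperature at 13900 ft = 15 − 2 × (13900/1000) = -12.8°C.
Deviation = OAT − ISA = -6 − (-12.8) = +6.8°C.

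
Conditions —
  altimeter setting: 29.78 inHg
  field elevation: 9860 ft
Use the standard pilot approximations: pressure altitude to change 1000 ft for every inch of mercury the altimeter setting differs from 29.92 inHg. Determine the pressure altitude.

Pressure correction = (29.92 − 29.78) × 1000 = +140 ft.
Pressure altitude = 9860 + (+140) = 10000 ft.

10000 ft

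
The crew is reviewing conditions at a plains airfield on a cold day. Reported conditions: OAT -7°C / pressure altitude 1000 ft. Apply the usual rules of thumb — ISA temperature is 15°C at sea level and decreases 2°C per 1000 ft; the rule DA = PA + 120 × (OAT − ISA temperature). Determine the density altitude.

-1400 ft

ISA temperature at 1000 ft = 15 − 2 × (1000/1000) = 13°C.
ISA deviation = -7 − 13 = -20°C.
Density altitude = 1000 + 120 × (-20) = 1000 + (-2400) = -1400 ft.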